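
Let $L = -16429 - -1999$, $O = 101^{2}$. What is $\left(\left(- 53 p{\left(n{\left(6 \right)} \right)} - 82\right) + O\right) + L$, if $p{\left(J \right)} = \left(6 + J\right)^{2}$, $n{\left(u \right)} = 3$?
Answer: $-8604$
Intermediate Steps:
$O = 10201$
$L = -14430$ ($L = -16429 + 1999 = -14430$)
$\left(\left(- 53 p{\left(n{\left(6 \right)} \right)} - 82\right) + O\right) + L = \left(\left(- 53 \left(6 + 3\right)^{2} - 82\right) + 10201\right) - 14430 = \left(\left(- 53 \cdot 9^{2} - 82\right) + 10201\right) - 14430 = \left(\left(\left(-53\right) 81 - 82\right) + 10201\right) - 14430 = \left(\left(-4293 - 82\right) + 10201\right) - 14430 = \left(-4375 + 10201\right) - 14430 = 5826 - 14430 = -8604$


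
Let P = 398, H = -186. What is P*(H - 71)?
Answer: -102286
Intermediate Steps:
P*(H - 71) = 398*(-186 - 71) = 398*(-257) = -102286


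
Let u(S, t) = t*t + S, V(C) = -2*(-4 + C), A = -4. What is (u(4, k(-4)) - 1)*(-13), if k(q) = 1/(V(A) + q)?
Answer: -5629/144 ≈ -39.090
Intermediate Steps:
V(C) = 8 - 2*C
k(q) = 1/(16 + q) (k(q) = 1/((8 - 2*(-4)) + q) = 1/((8 + 8) + q) = 1/(16 + q))
u(S, t) = S + t² (u(S, t) = t² + S = S + t²)
(u(4, k(-4)) - 1)*(-13) = ((4 + (1/(16 - 4))²) - 1)*(-13) = ((4 + (1/12)²) - 1)*(-13) = ((4 + 1/144) - 1)*(-13) = (577/144 - 1)*(-13) = (433/144)*(-13) = -5629/144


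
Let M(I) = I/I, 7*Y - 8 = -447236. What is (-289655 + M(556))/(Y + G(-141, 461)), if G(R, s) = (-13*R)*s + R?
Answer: -1013789/2733438 ≈ -0.37088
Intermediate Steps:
Y = -447228/7 (Y = 8/7 + (⅐)*(-447236) = 8/7 - 447236/7 = -447228/7 ≈ -63890.)
M(I) = 1
G(R, s) = R - 13*R*s (G(R, s) = -13*R*s + R = R - 13*R*s)
(-289655 + M(556))/(Y + G(-141, 461)) = (-289655 + 1)/(-447228/7 - 141*(1 - 13*461)) = -289654/(-447228/7 - 141*(1 - 5993)) = -289654/(-447228/7 - 141*(-5992)) = -289654/(-447228/7 + 844872) = -289654/5466876/7 = -289654*7/5466876 = -1013789/2733438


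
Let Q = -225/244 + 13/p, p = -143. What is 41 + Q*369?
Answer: -893267/2684 ≈ -332.81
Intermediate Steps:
Q = -2719/2684 (Q = -225/244 + 13/(-143) = -225*1/244 + 13*(-1/143) = -225/244 - 1/11 = -2719/2684 ≈ -1.0130)
41 + Q*369 = 41 - 2719/2684*369 = 41 - 1003311/2684 = -893267/2684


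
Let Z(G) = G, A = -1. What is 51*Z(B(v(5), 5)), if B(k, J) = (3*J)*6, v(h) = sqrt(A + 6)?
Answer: 4590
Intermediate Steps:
v(h) = sqrt(5) (v(h) = sqrt(-1 + 6) = sqrt(5))
B(k, J) = 18*J
51*Z(B(v(5), 5)) = 51*(18*5) = 51*90 = 4590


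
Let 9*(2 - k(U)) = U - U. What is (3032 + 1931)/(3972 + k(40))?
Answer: 4963/3974 ≈ 1.2489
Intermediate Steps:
k(U) = 2 (k(U) = 2 - (U - U)/9 = 2 - ⅑*0 = 2 + 0 = 2)
(3032 + 1931)/(3972 + k(40)) = (3032 + 1931)/(3972 + 2) = 4963/3974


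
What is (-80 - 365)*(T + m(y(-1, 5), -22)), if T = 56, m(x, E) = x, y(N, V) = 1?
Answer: -25365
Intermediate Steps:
(-80 - 365)*(T + m(y(-1, 5), -22)) = (-80 - 365)*(56 + 1) = -445*57 = -25365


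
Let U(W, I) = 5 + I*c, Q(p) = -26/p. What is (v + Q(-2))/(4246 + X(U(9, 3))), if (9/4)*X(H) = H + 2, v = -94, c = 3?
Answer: -729/38278 ≈ -0.019045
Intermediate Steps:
U(W, I) = 5 + 3*I (U(W, I) = 5 + I*3 = 5 + 3*I)
X(H) = 8/9 + 4*H/9 (X(H) = 4*(H + 2)/9 = 4*(2 + H)/9 = 8/9 + 4*H/9)
(v + Q(-2))/(4246 + X(U(9, 3))) = (-94 - 26/(-2))/(4246 + (8/9 + 4*(5 + 3*3)/9)) = (-94 - 26*(-1/2))/(4246 + (8/9 + 4*(5 + 9)/9)) = (-94 + 13)/(4246 + (8/9 + (4/9)*14)) = -81/(4246 + (8/9 + 56/9)) = -81/(4246 + 64/9) = -81/38278/9 = -81*9/38278 = -729/38278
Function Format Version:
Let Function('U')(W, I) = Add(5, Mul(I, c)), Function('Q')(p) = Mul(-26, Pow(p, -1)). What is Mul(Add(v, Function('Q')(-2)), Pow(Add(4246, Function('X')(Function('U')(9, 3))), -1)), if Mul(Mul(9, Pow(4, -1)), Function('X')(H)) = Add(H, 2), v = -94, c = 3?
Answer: Rational(-729, 38278) ≈ -0.019045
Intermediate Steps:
Function('U')(W, I) = Add(5, Mul(3, I)) (Function('U')(W, I) = Add(5, Mul(I, 3)) = Add(5, Mul(3, I)))
Function('X')(H) = Add(Rational(8, 9), Mul(Rational(4, 9), H)) (Function('X')(H) = Mul(Rational(4, 9), Add(H, 2)) = Mul(Rational(4, 9), Add(2, H)) = Add(Rational(8, 9), Mul(Rational(4, 9), H)))
Mul(Add(v, Function('Q')(-2)), Pow(Add(4246, Function('X')(Function('U')(9, 3))), -1)) = Mul(Add(-94, Mul(-26, Pow(-2, -1))), Pow(Add(4246, Add(Rational(8, 9), Mul(Rational(4, 9), Add(5, Mul(3, 3))))), -1)) = Mul(Add(-94, Mul(-26, Rational(-1, 2))), Pow(Add(4246, Add(Rational(8, 9), Mul(Rational(4, 9), Add(5, 9)))), -1)) = Mul(Add(-94, 13), Pow(Add(4246, Add(Rational(8, 9), Mul(Rational(4, 9), 14))), -1)) = Mul(-81, Pow(Add(4246, Add(Rational(8, 9), Rational(56, 9))), -1)) = Mul(-81, Pow(Add(4246, Rational(64, 9)), -1)) = Mul(-81, Pow(Rational(38278, 9), -1)) = Mul(-81, Rational(9, 38278)) = Rational(-729, 38278)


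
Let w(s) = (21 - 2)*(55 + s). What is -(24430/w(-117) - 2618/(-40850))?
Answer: 13090546/633175 ≈ 20.674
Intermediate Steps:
w(s) = 1045 + 19*s (w(s) = 19*(55 + s) = 1045 + 19*s)
-(24430/w(-117) - 2618/(-40850)) = -(24430/(1045 + 19*(-117)) - 2618/(-40850)) = -(24430/(1045 - 2223) - 2618*(-1/40850)) = -(24430/(-1178) + 1309/20425) = -(24430*(-1/1178) + 1309/20425) = -(-12215/589 + 1309/20425) = -1*(-13090546/633175) = 13090546/633175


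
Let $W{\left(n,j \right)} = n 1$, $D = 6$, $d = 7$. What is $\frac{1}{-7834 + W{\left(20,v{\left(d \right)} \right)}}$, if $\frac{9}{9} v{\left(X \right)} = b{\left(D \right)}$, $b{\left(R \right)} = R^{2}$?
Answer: $- \frac{1}{7814} \approx -0.00012798$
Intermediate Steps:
$v{\left(X \right)} = 36$ ($v{\left(X \right)} = 6^{2} = 36$)
$W{\left(n,j \right)} = n$
$\frac{1}{-7834 + W{\left(20,v{\left(d \right)} \right)}} = \frac{1}{-7834 + 20} = \frac{1}{-7814} = - \frac{1}{7814}$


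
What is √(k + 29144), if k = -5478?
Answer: √23666 ≈ 153.84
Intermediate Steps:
√(k + 29144) = √(-5478 + 29144) = √23666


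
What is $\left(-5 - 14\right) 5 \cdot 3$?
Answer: $-285$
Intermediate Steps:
$\left(-5 - 14\right) 5 \cdot 3 = \left(-19\right) 15 = -285$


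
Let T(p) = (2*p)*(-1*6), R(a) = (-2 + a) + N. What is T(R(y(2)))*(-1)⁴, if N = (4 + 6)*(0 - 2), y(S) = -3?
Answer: 300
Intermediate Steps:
N = -20 (N = 10*(-2) = -20)
R(a) = -22 + a (R(a) = (-2 + a) - 20 = -22 + a)
T(p) = -12*p (T(p) = (2*p)*(-6) = -12*p)
T(R(y(2)))*(-1)⁴ = -12*(-22 - 3)*(-1)⁴ = -12*(-25)*1 = 300*1 = 300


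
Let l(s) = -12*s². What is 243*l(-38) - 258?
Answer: -4210962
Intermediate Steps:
243*l(-38) - 258 = 243*(-12*(-38)²) - 258 = 243*(-12*1444) - 258 = 243*(-17328) - 258 = -4210704 - 258 = -4210962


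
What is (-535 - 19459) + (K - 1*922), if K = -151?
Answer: -21067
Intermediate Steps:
(-535 - 19459) + (K - 1*922) = (-535 - 19459) + (-151 - 1*922) = -19994 + (-151 - 922) = -19994 - 1073 = -21067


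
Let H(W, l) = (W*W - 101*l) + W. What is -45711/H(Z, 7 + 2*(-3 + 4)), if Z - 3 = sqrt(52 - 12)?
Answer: 13058109/244163 + 213318*sqrt(10)/244163 ≈ 56.244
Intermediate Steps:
Z = 3 + 2*sqrt(10) (Z = 3 + sqrt(52 - 12) = 3 + sqrt(40) = 3 + 2*sqrt(10) ≈ 9.3246)
H(W, l) = W + W**2 - 101*l (H(W, l) = (W**2 - 101*l) + W = W + W**2 - 101*l)
-45711/H(Z, 7 + 2*(-3 + 4)) = -45711/((3 + 2*sqrt(10)) + (3 + 2*sqrt(10))**2 - 101*(7 + 2*(-3 + 4))) = -45711/((3 + 2*sqrt(10)) + (3 + 2*sqrt(10))**2 - 101*(7 + 2*1)) = -45711/((3 + 2*sqrt(10)) + (3 + 2*sqrt(10))**2 - 101*(7 + 2)) = -45711/((3 + 2*sqrt(10)) + (3 + 2*sqrt(10))**2 - 101*9) = -45711/((3 + 2*sqrt(10)) + (3 + 2*sqrt(10))**2 - 909) = -45711/(-906 + (3 + 2*sqrt(10))**2 + 2*sqrt(10))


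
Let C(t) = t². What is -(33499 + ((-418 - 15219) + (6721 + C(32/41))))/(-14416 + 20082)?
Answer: -41325047/9524546 ≈ -4.3388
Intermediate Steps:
-(33499 + ((-418 - 15219) + (6721 + C(32/41))))/(-14416 + 20082) = -(33499 + ((-418 - 15219) + (6721 + (32/41)²)))/(-14416 + 20082) = -(33499 + (-15637 + (6721 + (32*(1/41))²)))/5666 = -(33499 + (-15637 + (6721 + (32/41)²)))/5666 = -(33499 + (-15637 + (6721 + 1024/1681)))/5666 = -(33499 + (-15637 + 11299025/1681))/5666 = -(33499 - 14986772/1681)/5666 = -41325047/(1681*5666) = -1*41325047/9524546 = -41325047/9524546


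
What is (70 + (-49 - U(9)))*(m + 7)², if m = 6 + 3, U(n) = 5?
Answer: 4096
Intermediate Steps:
m = 9
(70 + (-49 - U(9)))*(m + 7)² = (70 + (-49 - 1*5))*(9 + 7)² = (70 + (-49 - 5))*16² = (70 - 54)*256 = 16*256 = 4096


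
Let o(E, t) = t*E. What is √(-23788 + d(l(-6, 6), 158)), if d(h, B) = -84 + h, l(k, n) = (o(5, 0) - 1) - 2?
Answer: 5*I*√955 ≈ 154.52*I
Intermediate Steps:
o(E, t) = E*t
l(k, n) = -3 (l(k, n) = (5*0 - 1) - 2 = (0 - 1) - 2 = -1 - 2 = -3)
√(-23788 + d(l(-6, 6), 158)) = √(-23788 + (-84 - 3)) = √(-23788 - 87) = √(-23875) = 5*I*√955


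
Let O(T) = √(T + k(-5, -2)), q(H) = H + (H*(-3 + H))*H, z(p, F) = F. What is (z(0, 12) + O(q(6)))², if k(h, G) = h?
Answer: (12 + √109)² ≈ 503.57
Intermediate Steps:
q(H) = H + H²*(-3 + H)
O(T) = √(-5 + T) (O(T) = √(T - 5) = √(-5 + T))
(z(0, 12) + O(q(6)))² = (12 + √(-5 + 6*(1 + 6² - 3*6)))² = (12 + √(-5 + 6*(1 + 36 - 18)))² = (12 + √(-5 + 6*19))² = (12 + √(-5 + 114))² = (12 + √109)²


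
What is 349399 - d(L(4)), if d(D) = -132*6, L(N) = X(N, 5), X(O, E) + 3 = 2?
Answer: 350191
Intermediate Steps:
X(O, E) = -1 (X(O, E) = -3 + 2 = -1)
L(N) = -1
d(D) = -792
349399 - d(L(4)) = 349399 - 1*(-792) = 349399 + 792 = 350191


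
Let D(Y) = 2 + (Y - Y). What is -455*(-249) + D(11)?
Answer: 113297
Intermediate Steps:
D(Y) = 2 (D(Y) = 2 + 0 = 2)
-455*(-249) + D(11) = -455*(-249) + 2 = 113295 + 2 = 113297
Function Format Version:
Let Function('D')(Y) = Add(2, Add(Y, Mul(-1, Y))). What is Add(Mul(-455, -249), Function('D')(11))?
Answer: 113297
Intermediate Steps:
Function('D')(Y) = 2 (Function('D')(Y) = Add(2, 0) = 2)
Add(Mul(-455, -249), Function('D')(11)) = Add(Mul(-455, -249), 2) = Add(113295, 2) = 113297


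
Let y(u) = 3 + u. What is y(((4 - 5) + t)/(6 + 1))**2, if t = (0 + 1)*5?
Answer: 625/49 ≈ 12.755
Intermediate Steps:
t = 5 (t = 1*5 = 5)
y(((4 - 5) + t)/(6 + 1))**2 = (3 + ((4 - 5) + 5)/(6 + 1))**2 = (3 + (-1 + 5)/7)**2 = (3 + 4*(1/7))**2 = (3 + 4/7)**2 = (25/7)**2 = 625/49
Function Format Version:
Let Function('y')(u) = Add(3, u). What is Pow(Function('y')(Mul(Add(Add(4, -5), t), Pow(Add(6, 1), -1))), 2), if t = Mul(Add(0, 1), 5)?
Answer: Rational(625, 49) ≈ 12.755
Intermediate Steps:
t = 5 (t = Mul(1, 5) = 5)
Pow(Function('y')(Mul(Add(Add(4, -5), t), Pow(Add(6, 1), -1))), 2) = Pow(Add(3, Mul(Add(Add(4, -5), 5), Pow(Add(6, 1), -1))), 2) = Pow(Add(3, Mul(Add(-1, 5), Pow(7, -1))), 2) = Pow(Add(3, Mul(4, Rational(1, 7))), 2) = Pow(Add(3, Rational(4, 7)), 2) = Pow(Rational(25, 7), 2) = Rational(625, 49)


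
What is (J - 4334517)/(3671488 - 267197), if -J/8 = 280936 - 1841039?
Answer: 8146307/3404291 ≈ 2.3930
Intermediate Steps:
J = 12480824 (J = -8*(280936 - 1841039) = -8*(-1560103) = 12480824)
(J - 4334517)/(3671488 - 267197) = (12480824 - 4334517)/(3671488 - 267197) = 8146307/3404291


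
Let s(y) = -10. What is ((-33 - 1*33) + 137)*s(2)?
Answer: -710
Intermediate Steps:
((-33 - 1*33) + 137)*s(2) = ((-33 - 1*33) + 137)*(-10) = ((-33 - 33) + 137)*(-10) = (-66 + 137)*(-10) = 71*(-10) = -710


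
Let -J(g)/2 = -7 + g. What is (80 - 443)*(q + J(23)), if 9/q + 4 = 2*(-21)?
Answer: 537603/46 ≈ 11687.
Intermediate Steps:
J(g) = 14 - 2*g (J(g) = -2*(-7 + g) = 14 - 2*g)
q = -9/46 (q = 9/(-4 + 2*(-21)) = 9/(-4 - 42) = 9/(-46) = 9*(-1/46) = -9/46 ≈ -0.19565)
(80 - 443)*(q + J(23)) = (80 - 443)*(-9/46 + (14 - 2*23)) = -363*(-9/46 + (14 - 46)) = -363*(-9/46 - 32) = -363*(-1481/46) = 537603/46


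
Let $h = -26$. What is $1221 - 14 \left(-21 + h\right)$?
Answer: $1879$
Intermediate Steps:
$1221 - 14 \left(-21 + h\right) = 1221 - 14 \left(-21 - 26\right) = 1221 - 14 \left(-47\right) = 1221 - -658 = 1221 + 658 = 1879$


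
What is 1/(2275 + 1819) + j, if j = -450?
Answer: -1842299/4094 ≈ -450.00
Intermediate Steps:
1/(2275 + 1819) + j = 1/(2275 + 1819) - 450 = 1/4094 - 450 = -1842299/4094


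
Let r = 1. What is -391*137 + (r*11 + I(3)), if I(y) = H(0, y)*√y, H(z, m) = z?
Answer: -53556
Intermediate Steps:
I(y) = 0 (I(y) = 0*√y = 0)
-391*137 + (r*11 + I(3)) = -391*137 + (1*11 + 0) = -53567 + (11 + 0) = -53567 + 11 = -53556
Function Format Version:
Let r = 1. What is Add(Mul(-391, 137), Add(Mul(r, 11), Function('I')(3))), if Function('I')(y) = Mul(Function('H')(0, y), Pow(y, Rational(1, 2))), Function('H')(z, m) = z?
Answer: -53556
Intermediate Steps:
Function('I')(y) = 0 (Function('I')(y) = Mul(0, Pow(y, Rational(1, 2))) = 0)
Add(Mul(-391, 137), Add(Mul(r, 11), Function('I')(3))) = Add(Mul(-391, 137), Add(Mul(1, 11), 0)) = Add(-53567, Add(11, 0)) = Add(-53567, 11) = -53556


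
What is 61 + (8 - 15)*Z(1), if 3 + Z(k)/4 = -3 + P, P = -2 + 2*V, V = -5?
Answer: 565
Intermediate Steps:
P = -12 (P = -2 + 2*(-5) = -2 - 10 = -12)
Z(k) = -72 (Z(k) = -12 + 4*(-3 - 12) = -12 + 4*(-15) = -12 - 60 = -72)
61 + (8 - 15)*Z(1) = 61 + (8 - 15)*(-72) = 61 - 7*(-72) = 61 + 504 = 565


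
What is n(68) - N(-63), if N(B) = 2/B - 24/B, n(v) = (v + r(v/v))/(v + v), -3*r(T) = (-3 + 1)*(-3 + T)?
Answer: 151/1071 ≈ 0.14099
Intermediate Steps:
r(T) = -2 + 2*T/3 (r(T) = -(-3 + 1)*(-3 + T)/3 = -(-2)*(-3 + T)/3 = -(6 - 2*T)/3 = -2 + 2*T/3)
n(v) = (-4/3 + v)/(2*v) (n(v) = (v + (-2 + 2*(v/v)/3))/(v + v) = (v + (-2 + (⅔)*1))/((2*v)) = (v + (-2 + ⅔))*(1/(2*v)) = (v - 4/3)*(1/(2*v)) = (-4/3 + v)*(1/(2*v)) = (-4/3 + v)/(2*v))
N(B) = -22/B
n(68) - N(-63) = (⅙)*(-4 + 3*68)/68 - (-22)/(-63) = (⅙)*(1/68)*(-4 + 204) - (-22)*(-1)/63 = (⅙)*(1/68)*200 - 1*22/63 = 25/51 - 22/63 = 151/1071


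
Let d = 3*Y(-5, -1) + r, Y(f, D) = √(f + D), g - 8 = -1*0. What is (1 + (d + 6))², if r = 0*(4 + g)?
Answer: -5 + 42*I*√6 ≈ -5.0 + 102.88*I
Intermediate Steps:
g = 8 (g = 8 - 1*0 = 8 + 0 = 8)
r = 0 (r = 0*(4 + 8) = 0*12 = 0)
Y(f, D) = √(D + f)
d = 3*I*√6 (d = 3*√(-1 - 5) + 0 = 3*√(-6) + 0 = 3*(I*√6) + 0 = 3*I*√6 + 0 = 3*I*√6 ≈ 7.3485*I)
(1 + (d + 6))² = (1 + (3*I*√6 + 6))² = (1 + (6 + 3*I*√6))² = (7 + 3*I*√6)²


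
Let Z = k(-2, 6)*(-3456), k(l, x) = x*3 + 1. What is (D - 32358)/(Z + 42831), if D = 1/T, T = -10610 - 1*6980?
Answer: 569177221/401632470 ≈ 1.4172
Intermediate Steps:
k(l, x) = 1 + 3*x (k(l, x) = 3*x + 1 = 1 + 3*x)
T = -17590 (T = -10610 - 6980 = -17590)
D = -1/17590 (D = 1/(-17590) = -1/17590 ≈ -5.6850e-5)
Z = -65664 (Z = (1 + 3*6)*(-3456) = (1 + 18)*(-3456) = 19*(-3456) = -65664)
(D - 32358)/(Z + 42831) = (-1/17590 - 32358)/(-65664 + 42831) = -569177221/17590/(-22833) = -569177221/17590*(-1/22833) = 569177221/401632470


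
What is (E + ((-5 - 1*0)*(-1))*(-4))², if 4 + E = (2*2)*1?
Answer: 400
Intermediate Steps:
E = 0 (E = -4 + (2*2)*1 = -4 + 4*1 = -4 + 4 = 0)
(E + ((-5 - 1*0)*(-1))*(-4))² = (0 + ((-5 - 1*0)*(-1))*(-4))² = (0 + ((-5 + 0)*(-1))*(-4))² = (0 - 5*(-1)*(-4))² = (0 + 5*(-4))² = (0 - 20)² = (-20)² = 400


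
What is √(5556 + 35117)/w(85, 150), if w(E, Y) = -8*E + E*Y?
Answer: √40673/12070 ≈ 0.016709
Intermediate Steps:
√(5556 + 35117)/w(85, 150) = √(5556 + 35117)/((85*(-8 + 150))) = √40673/((85*142)) = √40673/12070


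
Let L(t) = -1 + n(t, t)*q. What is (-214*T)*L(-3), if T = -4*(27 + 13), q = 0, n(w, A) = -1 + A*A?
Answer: -34240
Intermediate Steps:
n(w, A) = -1 + A²
L(t) = -1 (L(t) = -1 + (-1 + t²)*0 = -1 + 0 = -1)
T = -160 (T = -4*40 = -160)
(-214*T)*L(-3) = -214*(-160)*(-1) = 34240*(-1) = -34240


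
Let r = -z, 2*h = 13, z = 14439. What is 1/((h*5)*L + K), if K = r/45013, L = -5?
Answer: -90026/14658103 ≈ -0.0061417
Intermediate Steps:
h = 13/2 (h = (½)*13 = 13/2 ≈ 6.5000)
r = -14439 (r = -1*14439 = -14439)
K = -14439/45013 ≈ -0.32077
1/((h*5)*L + K) = 1/(((13/2)*5)*(-5) - 14439/45013) = 1/((65/2)*(-5) - 14439/45013) = 1/(-325/2 - 14439/45013) = 1/(-14658103/90026) = -90026/14658103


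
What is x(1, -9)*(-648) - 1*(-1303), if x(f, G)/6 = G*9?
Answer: 316231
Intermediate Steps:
x(f, G) = 54*G (x(f, G) = 6*(G*9) = 6*(9*G) = 54*G)
x(1, -9)*(-648) - 1*(-1303) = (54*(-9))*(-648) - 1*(-1303) = -486*(-648) + 1303 = 314928 + 1303 = 316231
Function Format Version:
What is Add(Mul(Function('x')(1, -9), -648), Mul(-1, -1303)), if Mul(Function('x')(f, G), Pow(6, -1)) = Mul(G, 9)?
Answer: 316231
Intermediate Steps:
Function('x')(f, G) = Mul(54, G) (Function('x')(f, G) = Mul(6, Mul(G, 9)) = Mul(6, Mul(9, G)) = Mul(54, G))
Add(Mul(Function('x')(1, -9), -648), Mul(-1, -1303)) = Add(Mul(Mul(54, -9), -648), Mul(-1, -1303)) = Add(Mul(-486, -648), 1303) = Add(314928, 1303) = 316231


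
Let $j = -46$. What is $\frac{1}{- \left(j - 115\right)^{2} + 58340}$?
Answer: $\frac{1}{32419} \approx 3.0846 \cdot 10^{-5}$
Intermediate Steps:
$\frac{1}{- \left(j - 115\right)^{2} + 58340} = \frac{1}{- \left(-46 - 115\right)^{2} + 58340} = \frac{1}{- \left(-161\right)^{2} + 58340} = \frac{1}{\left(-1\right) 25921 + 58340} = \frac{1}{-25921 + 58340} = \frac{1}{32419}$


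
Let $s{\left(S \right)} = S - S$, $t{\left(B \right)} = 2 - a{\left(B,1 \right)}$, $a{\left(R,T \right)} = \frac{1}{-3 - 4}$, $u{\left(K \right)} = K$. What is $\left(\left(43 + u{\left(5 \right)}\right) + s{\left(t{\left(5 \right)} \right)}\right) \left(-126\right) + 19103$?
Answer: $13055$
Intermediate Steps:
$a{\left(R,T \right)} = - \frac{1}{7}$ ($a{\left(R,T \right)} = \frac{1}{-7} = - \frac{1}{7}$)
$t{\left(B \right)} = \frac{15}{7}$ ($t{\left(B \right)} = 2 - - \frac{1}{7} = 2 + \frac{1}{7} = \frac{15}{7}$)
$s{\left(S \right)} = 0$
$\left(\left(43 + u{\left(5 \right)}\right) + s{\left(t{\left(5 \right)} \right)}\right) \left(-126\right) + 19103 = \left(\left(43 + 5\right) + 0\right) \left(-126\right) + 19103 = \left(48 + 0\right) \left(-126\right) + 19103 = 48 \left(-126\right) + 19103 = -6048 + 19103 = 13055$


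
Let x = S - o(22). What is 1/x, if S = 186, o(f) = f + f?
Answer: 1/142 ≈ 0.0070423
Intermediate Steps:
o(f) = 2*f
x = 142 (x = 186 - 2*22 = 186 - 1*44 = 186 - 44 = 142)
1/x = 1/142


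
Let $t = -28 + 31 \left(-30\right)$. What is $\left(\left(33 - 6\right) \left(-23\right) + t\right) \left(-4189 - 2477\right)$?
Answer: $10525614$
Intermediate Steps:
$t = -958$ ($t = -28 - 930 = -958$)
$\left(\left(33 - 6\right) \left(-23\right) + t\right) \left(-4189 - 2477\right) = \left(\left(33 - 6\right) \left(-23\right) - 958\right) \left(-4189 - 2477\right) = \left(27 \left(-23\right) - 958\right) \left(-6666\right) = \left(-621 - 958\right) \left(-6666\right) = \left(-1579\right) \left(-6666\right) = 10525614$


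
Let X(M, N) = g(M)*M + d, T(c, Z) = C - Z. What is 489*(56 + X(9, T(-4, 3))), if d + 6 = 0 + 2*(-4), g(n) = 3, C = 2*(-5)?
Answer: 33741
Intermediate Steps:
C = -10
d = -14 (d = -6 + (0 + 2*(-4)) = -6 + (0 - 8) = -6 - 8 = -14)
T(c, Z) = -10 - Z
X(M, N) = -14 + 3*M (X(M, N) = 3*M - 14 = -14 + 3*M)
489*(56 + X(9, T(-4, 3))) = 489*(56 + (-14 + 3*9)) = 489*(56 + (-14 + 27)) = 489*(56 + 13) = 489*69 = 33741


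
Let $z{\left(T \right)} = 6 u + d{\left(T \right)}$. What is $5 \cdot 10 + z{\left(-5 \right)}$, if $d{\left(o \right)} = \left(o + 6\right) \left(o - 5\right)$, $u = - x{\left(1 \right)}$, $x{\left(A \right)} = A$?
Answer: $34$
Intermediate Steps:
$u = -1$ ($u = \left(-1\right) 1 = -1$)
$d{\left(o \right)} = \left(-5 + o\right) \left(6 + o\right)$ ($d{\left(o \right)} = \left(6 + o\right) \left(-5 + o\right) = \left(-5 + o\right) \left(6 + o\right)$)
$z{\left(T \right)} = -36 + T + T^{2}$ ($z{\left(T \right)} = 6 \left(-1\right) + \left(-30 + T + T^{2}\right) = -6 + \left(-30 + T + T^{2}\right) = -36 + T + T^{2}$)
$5 \cdot 10 + z{\left(-5 \right)} = 5 \cdot 10 - \left(41 - 25\right) = 50 - 16 = 34$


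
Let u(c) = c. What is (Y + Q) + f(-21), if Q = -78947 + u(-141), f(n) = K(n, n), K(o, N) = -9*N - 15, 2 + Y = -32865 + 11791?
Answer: -99990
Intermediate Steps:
Y = -21076 (Y = -2 + (-32865 + 11791) = -2 - 21074 = -21076)
K(o, N) = -15 - 9*N
f(n) = -15 - 9*n
Q = -79088 (Q = -78947 - 141 = -79088)
(Y + Q) + f(-21) = (-21076 - 79088) + (-15 - 9*(-21)) = -100164 + (-15 + 189) = -100164 + 174 = -99990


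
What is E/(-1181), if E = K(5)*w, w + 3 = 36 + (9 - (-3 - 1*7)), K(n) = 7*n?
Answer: -1820/1181 ≈ -1.5411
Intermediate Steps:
w = 52 (w = -3 + (36 + (9 - (-3 - 1*7))) = -3 + (36 + (9 - (-3 - 7))) = -3 + (36 + (9 - 1*(-10))) = -3 + (36 + (9 + 10)) = -3 + (36 + 19) = -3 + 55 = 52)
E = 1820 (E = (7*5)*52 = 35*52 = 1820)
E/(-1181) = 1820/(-1181) = 1820*(-1/1181) = -1820/1181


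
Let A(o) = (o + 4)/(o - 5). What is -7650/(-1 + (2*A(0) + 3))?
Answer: -19125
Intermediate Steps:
A(o) = (4 + o)/(-5 + o)
-7650/(-1 + (2*A(0) + 3)) = -7650/(-1 + (2*((4 + 0)/(-5 + 0)) + 3)) = -7650/(-1 + (2*(4/(-5)) + 3)) = -7650/(-1 + (2*(-1/5*4) + 3)) = -7650/(-1 + (2*(-4/5) + 3)) = -7650/(-1 + (-8/5 + 3)) = -7650/(-1 + 7/5) = -7650/(2/5) = (5/2)*(-7650) = -19125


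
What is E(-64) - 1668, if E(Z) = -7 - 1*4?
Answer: -1679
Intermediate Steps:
E(Z) = -11 (E(Z) = -7 - 4 = -11)
E(-64) - 1668 = -11 - 1668 = -1679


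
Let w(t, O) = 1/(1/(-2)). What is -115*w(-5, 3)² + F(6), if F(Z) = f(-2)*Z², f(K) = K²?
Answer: -316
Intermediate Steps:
w(t, O) = -2 (w(t, O) = 1/(-½) = -2)
F(Z) = 4*Z² (F(Z) = (-2)²*Z² = 4*Z²)
-115*w(-5, 3)² + F(6) = -115*(-2)² + 4*6² = -115*4 + 4*36 = -460 + 144 = -316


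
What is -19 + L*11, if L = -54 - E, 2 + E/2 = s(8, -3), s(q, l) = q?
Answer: -745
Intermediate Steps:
E = 12 (E = -4 + 2*8 = -4 + 16 = 12)
L = -66 (L = -54 - 1*12 = -54 - 12 = -66)
-19 + L*11 = -19 - 66*11 = -19 - 726 = -745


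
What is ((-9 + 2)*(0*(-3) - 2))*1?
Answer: 14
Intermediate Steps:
((-9 + 2)*(0*(-3) - 2))*1 = -7*(0 - 2)*1 = -7*(-2)*1 = 14*1 = 14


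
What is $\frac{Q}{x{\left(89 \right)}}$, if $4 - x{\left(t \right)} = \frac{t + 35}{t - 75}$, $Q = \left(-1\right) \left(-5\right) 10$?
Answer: $- \frac{175}{17} \approx -10.294$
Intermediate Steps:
$Q = 50$ ($Q = 5 \cdot 10 = 50$)
$x{\left(t \right)} = 4 - \frac{35 + t}{-75 + t}$ ($x{\left(t \right)} = 4 - \frac{t + 35}{t - 75} = 4 - \frac{35 + t}{-75 + t}$)
$\frac{Q}{x{\left(89 \right)}} = \frac{50}{\frac{1}{-75 + 89} \left(-335 + 3 \cdot 89\right)} = \frac{50}{\frac{1}{14} \left(-335 + 267\right)} = \frac{50}{\frac{1}{14} \left(-68\right)} = \frac{50}{- \frac{34}{7}} = 50 \left(- \frac{7}{34}\right) = - \frac{175}{17}$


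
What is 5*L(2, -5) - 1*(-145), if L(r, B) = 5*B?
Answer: 20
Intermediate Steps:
5*L(2, -5) - 1*(-145) = 5*(5*(-5)) - 1*(-145) = 5*(-25) + 145 = -125 + 145 = 20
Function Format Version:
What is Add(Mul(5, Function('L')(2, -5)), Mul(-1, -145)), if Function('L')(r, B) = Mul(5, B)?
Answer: 20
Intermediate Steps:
Add(Mul(5, Function('L')(2, -5)), Mul(-1, -145)) = Add(Mul(5, Mul(5, -5)), Mul(-1, -145)) = Add(Mul(5, -25), 145) = Add(-125, 145) = 20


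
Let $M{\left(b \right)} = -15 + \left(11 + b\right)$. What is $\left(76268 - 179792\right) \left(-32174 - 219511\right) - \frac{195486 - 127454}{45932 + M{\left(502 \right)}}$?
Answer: $\frac{604876991743084}{23215} \approx 2.6055 \cdot 10^{10}$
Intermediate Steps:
$M{\left(b \right)} = -4 + b$
$\left(76268 - 179792\right) \left(-32174 - 219511\right) - \frac{195486 - 127454}{45932 + M{\left(502 \right)}} = \left(76268 - 179792\right) \left(-32174 - 219511\right) - \frac{195486 - 127454}{45932 + \left(-4 + 502\right)} = \left(-103524\right) \left(-251685\right) - \frac{68032}{45932 + 498} = 26055437940 - \frac{68032}{46430} = 26055437940 - 68032 \cdot \frac{1}{46430} = 26055437940 - \frac{34016}{23215} = \frac{604876991743084}{23215}$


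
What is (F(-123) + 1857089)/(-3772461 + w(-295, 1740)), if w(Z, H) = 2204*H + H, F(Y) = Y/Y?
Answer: 619030/21413 ≈ 28.909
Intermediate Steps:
F(Y) = 1
w(Z, H) = 2205*H
(F(-123) + 1857089)/(-3772461 + w(-295, 1740)) = (1 + 1857089)/(-3772461 + 2205*1740) = 1857090/(-3772461 + 3836700) = 1857090/64239 = 1857090*(1/64239) = 619030/21413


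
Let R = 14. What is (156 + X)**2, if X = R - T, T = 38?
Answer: 17424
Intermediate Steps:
X = -24 (X = 14 - 1*38 = 14 - 38 = -24)
(156 + X)**2 = (156 - 24)**2 = 132**2 = 17424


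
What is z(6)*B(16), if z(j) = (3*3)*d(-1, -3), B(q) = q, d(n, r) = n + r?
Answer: -576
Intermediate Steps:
z(j) = -36 (z(j) = (3*3)*(-1 - 3) = 9*(-4) = -36)
z(6)*B(16) = -36*16 = -576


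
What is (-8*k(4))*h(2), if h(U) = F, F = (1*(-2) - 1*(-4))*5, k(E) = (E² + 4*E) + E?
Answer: -2880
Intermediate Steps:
k(E) = E² + 5*E
F = 10 (F = (-2 + 4)*5 = 2*5 = 10)
h(U) = 10
(-8*k(4))*h(2) = -32*(5 + 4)*10 = -32*9*10 = -8*36*10 = -288*10 = -2880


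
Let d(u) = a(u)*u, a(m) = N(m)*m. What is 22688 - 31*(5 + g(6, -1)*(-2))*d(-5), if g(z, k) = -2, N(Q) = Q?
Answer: 57563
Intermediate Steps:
a(m) = m² (a(m) = m*m = m²)
d(u) = u³ (d(u) = u²*u = u³)
22688 - 31*(5 + g(6, -1)*(-2))*d(-5) = 22688 - 31*(5 - 2*(-2))*(-5)³ = 22688 - 31*(5 + 4)*(-125) = 22688 - 31*9*(-125) = 22688 - 279*(-125) = 22688 - 1*(-34875) = 22688 + 34875 = 57563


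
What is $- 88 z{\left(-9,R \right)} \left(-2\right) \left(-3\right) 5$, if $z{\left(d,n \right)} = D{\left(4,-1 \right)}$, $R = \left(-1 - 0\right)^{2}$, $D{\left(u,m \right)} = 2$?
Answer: $-5280$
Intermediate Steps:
$R = 1$ ($R = \left(-1 + 0\right)^{2} = \left(-1\right)^{2} = 1$)
$z{\left(d,n \right)} = 2$
$- 88 z{\left(-9,R \right)} \left(-2\right) \left(-3\right) 5 = \left(-88\right) 2 \left(-2\right) \left(-3\right) 5 = - 176 \cdot 6 \cdot 5 = \left(-176\right) 30 = -5280$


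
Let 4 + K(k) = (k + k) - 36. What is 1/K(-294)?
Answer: -1/628 ≈ -0.0015924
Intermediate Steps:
K(k) = -40 + 2*k (K(k) = -4 + ((k + k) - 36) = -4 + (2*k - 36) = -4 + (-36 + 2*k) = -40 + 2*k)
1/K(-294) = 1/(-40 + 2*(-294)) = 1/(-40 - 588) = 1/(-628) = -1/628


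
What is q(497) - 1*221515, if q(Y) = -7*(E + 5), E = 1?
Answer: -221557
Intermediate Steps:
q(Y) = -42 (q(Y) = -7*(1 + 5) = -7*6 = -42)
q(497) - 1*221515 = -42 - 1*221515 = -42 - 221515 = -221557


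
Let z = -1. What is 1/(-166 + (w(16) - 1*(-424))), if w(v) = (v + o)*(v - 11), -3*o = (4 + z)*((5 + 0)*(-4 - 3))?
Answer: 1/513 ≈ 0.0019493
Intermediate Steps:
o = 35 (o = -(4 - 1)*(5 + 0)*(-4 - 3)/3 = -5*(-7) = -(-35) = -⅓*(-105) = 35)
w(v) = (-11 + v)*(35 + v) (w(v) = (v + 35)*(v - 11) = (35 + v)*(-11 + v) = (-11 + v)*(35 + v))
1/(-166 + (w(16) - 1*(-424))) = 1/(-166 + ((-385 + 16² + 24*16) - 1*(-424))) = 1/(-166 + ((-385 + 256 + 384) + 424)) = 1/(-166 + (255 + 424)) = 1/(-166 + 679) = 1/513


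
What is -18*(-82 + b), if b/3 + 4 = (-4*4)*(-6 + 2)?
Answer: -1764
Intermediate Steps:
b = 180 (b = -12 + 3*((-4*4)*(-6 + 2)) = -12 + 3*(-16*(-4)) = -12 + 3*64 = -12 + 192 = 180)
-18*(-82 + b) = -18*(-82 + 180) = -18*98 = -1764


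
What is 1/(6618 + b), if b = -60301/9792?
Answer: 9792/64743155 ≈ 0.00015124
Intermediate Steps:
b = -60301/9792 (b = -60301*1/9792 = -60301/9792 ≈ -6.1582)
1/(6618 + b) = 1/(6618 - 60301/9792) = 1/(64743155/9792) = 9792/64743155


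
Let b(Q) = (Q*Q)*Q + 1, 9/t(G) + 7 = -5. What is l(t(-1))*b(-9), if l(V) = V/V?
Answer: -728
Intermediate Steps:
t(G) = -¾ (t(G) = 9/(-7 - 5) = 9/(-12) = 9*(-1/12) = -¾)
l(V) = 1
b(Q) = 1 + Q³ (b(Q) = Q²*Q + 1 = Q³ + 1 = 1 + Q³)
l(t(-1))*b(-9) = 1*(1 + (-9)³) = 1*(1 - 729) = 1*(-728) = -728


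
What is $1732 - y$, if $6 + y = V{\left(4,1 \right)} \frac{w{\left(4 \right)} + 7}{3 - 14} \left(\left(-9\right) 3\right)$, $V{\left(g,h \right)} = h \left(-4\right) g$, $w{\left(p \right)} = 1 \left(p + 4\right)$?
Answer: $\frac{25598}{11} \approx 2327.1$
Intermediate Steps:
$w{\left(p \right)} = 4 + p$ ($w{\left(p \right)} = 1 \left(4 + p\right) = 4 + p$)
$V{\left(g,h \right)} = - 4 g h$ ($V{\left(g,h \right)} = - 4 h g = - 4 g h$)
$y = - \frac{6546}{11}$ ($y = -6 + \left(-4\right) 4 \cdot 1 \frac{\left(4 + 4\right) + 7}{3 - 14} \left(\left(-9\right) 3\right) = -6 + - 16 \frac{8 + 7}{-11} \left(-27\right) = -6 + - 16 \cdot 15 \left(- \frac{1}{11}\right) \left(-27\right) = -6 + \left(-16\right) \left(- \frac{15}{11}\right) \left(-27\right) = -6 + \frac{240}{11} \left(-27\right) = -6 - \frac{6480}{11} = - \frac{6546}{11} \approx -595.09$)
$1732 - y = 1732 - - \frac{6546}{11} = 1732 + \frac{6546}{11} = \frac{25598}{11}$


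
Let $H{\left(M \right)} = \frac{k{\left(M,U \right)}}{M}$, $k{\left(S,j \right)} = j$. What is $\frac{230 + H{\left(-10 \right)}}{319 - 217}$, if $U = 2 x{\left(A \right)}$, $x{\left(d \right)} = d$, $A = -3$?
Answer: $\frac{1153}{510} \approx 2.2608$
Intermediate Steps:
$U = -6$ ($U = 2 \left(-3\right) = -6$)
$H{\left(M \right)} = - \frac{6}{M}$
$\frac{230 + H{\left(-10 \right)}}{319 - 217} = \frac{230 - \frac{6}{-10}}{319 - 217} = \frac{230 - - \frac{3}{5}}{102} = \left(230 + \frac{3}{5}\right) \frac{1}{102} = \frac{1153}{5} \cdot \frac{1}{102} = \frac{1153}{510}$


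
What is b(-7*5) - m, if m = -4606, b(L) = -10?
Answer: 4596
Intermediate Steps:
b(-7*5) - m = -10 - 1*(-4606) = -10 + 4606 = 4596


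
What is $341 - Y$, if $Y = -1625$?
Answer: $1966$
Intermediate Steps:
$341 - Y = 341 - -1625 = 341 + 1625 = 1966$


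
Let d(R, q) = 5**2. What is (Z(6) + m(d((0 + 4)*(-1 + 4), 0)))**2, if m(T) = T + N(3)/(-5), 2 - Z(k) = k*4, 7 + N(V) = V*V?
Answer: 169/25 ≈ 6.7600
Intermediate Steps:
N(V) = -7 + V**2 (N(V) = -7 + V*V = -7 + V**2)
Z(k) = 2 - 4*k (Z(k) = 2 - k*4 = 2 - 4*k)
d(R, q) = 25
m(T) = -2/5 + T (m(T) = T + (-7 + 3**2)/(-5) = T + (-7 + 9)*(-1/5) = T + 2*(-1/5) = T - 2/5 = -2/5 + T)
(Z(6) + m(d((0 + 4)*(-1 + 4), 0)))**2 = ((2 - 4*6) + (-2/5 + 25))**2 = ((2 - 24) + 123/5)**2 = (-22 + 123/5)**2 = (13/5)**2 = 169/25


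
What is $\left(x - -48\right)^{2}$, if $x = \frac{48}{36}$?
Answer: $\frac{21904}{9} \approx 2433.8$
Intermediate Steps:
$x = \frac{4}{3}$ ($x = 48 \cdot \frac{1}{36} = \frac{4}{3} \approx 1.3333$)
$\left(x - -48\right)^{2} = \left(\frac{4}{3} - -48\right)^{2} = \left(\frac{4}{3} + 48\right)^{2} = \left(\frac{148}{3}\right)^{2} = \frac{21904}{9}$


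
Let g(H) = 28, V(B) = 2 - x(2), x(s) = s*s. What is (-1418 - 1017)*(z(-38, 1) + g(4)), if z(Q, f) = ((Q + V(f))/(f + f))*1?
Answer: -19480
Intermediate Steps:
x(s) = s²
V(B) = -2 (V(B) = 2 - 1*2² = 2 - 1*4 = 2 - 4 = -2)
z(Q, f) = (-2 + Q)/(2*f) (z(Q, f) = ((Q - 2)/(f + f))*1 = ((-2 + Q)/((2*f)))*1 = ((-2 + Q)*(1/(2*f)))*1 = ((-2 + Q)/(2*f))*1 = (-2 + Q)/(2*f))
(-1418 - 1017)*(z(-38, 1) + g(4)) = (-1418 - 1017)*((½)*(-2 - 38)/1 + 28) = -2435*((½)*1*(-40) + 28) = -2435*(-20 + 28) = -2435*8 = -19480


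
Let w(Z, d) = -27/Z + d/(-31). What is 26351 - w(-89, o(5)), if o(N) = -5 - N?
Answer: 72700682/2759 ≈ 26350.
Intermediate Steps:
w(Z, d) = -27/Z - d/31 (w(Z, d) = -27/Z + d*(-1/31) = -27/Z - d/31)
26351 - w(-89, o(5)) = 26351 - (-27/(-89) - (-5 - 1*5)/31) = 26351 - (-27*(-1/89) - (-5 - 5)/31) = 26351 - (27/89 - 1/31*(-10)) = 26351 - (27/89 + 10/31) = 26351 - 1*1727/2759 = 26351 - 1727/2759 = 72700682/2759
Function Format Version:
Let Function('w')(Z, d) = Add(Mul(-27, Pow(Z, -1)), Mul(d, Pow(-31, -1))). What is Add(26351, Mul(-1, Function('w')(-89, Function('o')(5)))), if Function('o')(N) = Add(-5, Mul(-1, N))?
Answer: Rational(72700682, 2759) ≈ 26350.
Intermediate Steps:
Function('w')(Z, d) = Add(Mul(-27, Pow(Z, -1)), Mul(Rational(-1, 31), d)) (Function('w')(Z, d) = Add(Mul(-27, Pow(Z, -1)), Mul(d, Rational(-1, 31))) = Add(Mul(-27, Pow(Z, -1)), Mul(Rational(-1, 31), d)))
Add(26351, Mul(-1, Function('w')(-89, Function('o')(5)))) = Add(26351, Mul(-1, Add(Mul(-27, Pow(-89, -1)), Mul(Rational(-1, 31), Add(-5, Mul(-1, 5)))))) = Add(26351, Mul(-1, Add(Mul(-27, Rational(-1, 89)), Mul(Rational(-1, 31), Add(-5, -5))))) = Add(26351, Mul(-1, Add(Rational(27, 89), Mul(Rational(-1, 31), -10)))) = Add(26351, Mul(-1, Add(Rational(27, 89), Rational(10, 31)))) = Add(26351, Mul(-1, Rational(1727, 2759))) = Add(26351, Rational(-1727, 2759)) = Rational(72700682, 2759)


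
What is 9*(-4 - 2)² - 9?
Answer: 315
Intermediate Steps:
9*(-4 - 2)² - 9 = 9*(-6)² - 9 = 9*36 - 9 = 324 - 9 = 315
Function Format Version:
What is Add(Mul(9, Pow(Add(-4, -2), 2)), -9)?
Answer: 315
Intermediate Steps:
Add(Mul(9, Pow(Add(-4, -2), 2)), -9) = Add(Mul(9, Pow(-6, 2)), -9) = Add(Mul(9, 36), -9) = Add(324, -9) = 315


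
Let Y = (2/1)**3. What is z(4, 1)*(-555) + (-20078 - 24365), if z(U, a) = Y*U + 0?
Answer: -62203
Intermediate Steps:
Y = 8 (Y = (2*1)**3 = 2**3 = 8)
z(U, a) = 8*U (z(U, a) = 8*U + 0 = 8*U)
z(4, 1)*(-555) + (-20078 - 24365) = (8*4)*(-555) + (-20078 - 24365) = 32*(-555) - 44443 = -17760 - 44443 = -62203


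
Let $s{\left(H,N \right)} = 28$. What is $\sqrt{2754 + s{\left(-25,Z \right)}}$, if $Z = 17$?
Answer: $\sqrt{2782} \approx 52.745$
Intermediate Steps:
$\sqrt{2754 + s{\left(-25,Z \right)}} = \sqrt{2754 + 28} = \sqrt{2782}$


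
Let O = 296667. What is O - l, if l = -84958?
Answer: 381625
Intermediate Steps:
O - l = 296667 - 1*(-84958) = 296667 + 84958 = 381625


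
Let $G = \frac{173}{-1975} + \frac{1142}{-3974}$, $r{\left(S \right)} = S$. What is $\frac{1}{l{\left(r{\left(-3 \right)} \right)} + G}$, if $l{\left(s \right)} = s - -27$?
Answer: $\frac{3924325}{92712324} \approx 0.042328$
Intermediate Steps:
$G = - \frac{1471476}{3924325}$ ($G = 173 \left(- \frac{1}{1975}\right) + 1142 \left(- \frac{1}{3974}\right) = - \frac{173}{1975} - \frac{571}{1987} = - \frac{1471476}{3924325} \approx -0.37496$)
$l{\left(s \right)} = 27 + s$ ($l{\left(s \right)} = s + 27 = 27 + s$)
$\frac{1}{l{\left(r{\left(-3 \right)} \right)} + G} = \frac{1}{\left(27 - 3\right) - \frac{1471476}{3924325}} = \frac{1}{24 - \frac{1471476}{3924325}} = \frac{1}{\frac{92712324}{3924325}} = \frac{3924325}{92712324}$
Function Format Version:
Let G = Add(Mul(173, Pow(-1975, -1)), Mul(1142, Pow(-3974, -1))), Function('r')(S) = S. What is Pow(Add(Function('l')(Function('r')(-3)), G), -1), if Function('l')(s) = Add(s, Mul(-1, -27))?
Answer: Rational(3924325, 92712324) ≈ 0.042328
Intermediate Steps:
G = Rational(-1471476, 3924325) (G = Add(Mul(173, Rational(-1, 1975)), Mul(1142, Rational(-1, 3974))) = Add(Rational(-173, 1975), Rational(-571, 1987)) = Rational(-1471476, 3924325) ≈ -0.37496)
Function('l')(s) = Add(27, s) (Function('l')(s) = Add(s, 27) = Add(27, s))
Pow(Add(Function('l')(Function('r')(-3)), G), -1) = Pow(Add(Add(27, -3), Rational(-1471476, 3924325)), -1) = Pow(Add(24, Rational(-1471476, 3924325)), -1) = Pow(Rational(92712324, 3924325), -1) = Rational(3924325, 92712324)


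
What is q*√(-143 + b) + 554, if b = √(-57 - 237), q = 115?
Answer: 554 + 115*√(-143 + 7*I*√6) ≈ 636.3 + 1377.7*I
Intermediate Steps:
b = 7*I*√6 (b = √(-294) = 7*I*√6 ≈ 17.146*I)
q*√(-143 + b) + 554 = 115*√(-143 + 7*I*√6) + 554 = 554 + 115*√(-143 + 7*I*√6)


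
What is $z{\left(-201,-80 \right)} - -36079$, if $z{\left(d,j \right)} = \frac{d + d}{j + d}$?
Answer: $\frac{10138601}{281} \approx 36080.0$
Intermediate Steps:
$z{\left(d,j \right)} = \frac{2 d}{d + j}$
$z{\left(-201,-80 \right)} - -36079 = 2 \left(-201\right) \frac{1}{-201 - 80} - -36079 = 2 \left(-201\right) \frac{1}{-281} + 36079 = 2 \left(-201\right) \left(- \frac{1}{281}\right) + 36079 = \frac{402}{281} + 36079 = \frac{10138601}{281}$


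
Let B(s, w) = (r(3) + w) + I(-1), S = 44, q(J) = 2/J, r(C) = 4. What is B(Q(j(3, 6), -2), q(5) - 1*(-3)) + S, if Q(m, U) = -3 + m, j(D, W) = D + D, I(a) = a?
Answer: 252/5 ≈ 50.400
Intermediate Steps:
j(D, W) = 2*D
B(s, w) = 3 + w (B(s, w) = (4 + w) - 1 = 3 + w)
B(Q(j(3, 6), -2), q(5) - 1*(-3)) + S = (3 + (2/5 - 1*(-3))) + 44 = (3 + (2*(⅕) + 3)) + 44 = (3 + (⅖ + 3)) + 44 = (3 + 17/5) + 44 = 32/5 + 44 = 252/5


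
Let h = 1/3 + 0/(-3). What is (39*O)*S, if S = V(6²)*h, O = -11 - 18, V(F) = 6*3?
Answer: -6786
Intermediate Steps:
V(F) = 18
O = -29
h = ⅓ (h = 1*(⅓) + 0*(-⅓) = ⅓ + 0 = ⅓ ≈ 0.33333)
S = 6 (S = 18*(⅓) = 6)
(39*O)*S = (39*(-29))*6 = -1131*6 = -6786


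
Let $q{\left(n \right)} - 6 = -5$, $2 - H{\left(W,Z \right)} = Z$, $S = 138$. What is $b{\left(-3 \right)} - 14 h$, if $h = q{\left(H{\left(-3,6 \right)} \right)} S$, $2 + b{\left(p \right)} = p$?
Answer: $-1937$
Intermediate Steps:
$H{\left(W,Z \right)} = 2 - Z$
$b{\left(p \right)} = -2 + p$
$q{\left(n \right)} = 1$ ($q{\left(n \right)} = 6 - 5 = 1$)
$h = 138$ ($h = 1 \cdot 138 = 138$)
$b{\left(-3 \right)} - 14 h = \left(-2 - 3\right) - 1932 = -5 - 1932 = -1937$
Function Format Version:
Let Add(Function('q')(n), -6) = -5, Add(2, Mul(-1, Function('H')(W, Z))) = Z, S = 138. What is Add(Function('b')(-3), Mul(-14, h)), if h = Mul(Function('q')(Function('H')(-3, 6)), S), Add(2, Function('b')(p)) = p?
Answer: -1937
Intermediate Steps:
Function('H')(W, Z) = Add(2, Mul(-1, Z))
Function('b')(p) = Add(-2, p)
Function('q')(n) = 1 (Function('q')(n) = Add(6, -5) = 1)
h = 138 (h = Mul(1, 138) = 138)
Add(Function('b')(-3), Mul(-14, h)) = Add(Add(-2, -3), Mul(-14, 138)) = Add(-5, -1932) = -1937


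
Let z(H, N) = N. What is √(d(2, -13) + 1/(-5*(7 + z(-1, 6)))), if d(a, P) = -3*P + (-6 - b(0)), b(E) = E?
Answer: 4*√8710/65 ≈ 5.7432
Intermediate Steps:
d(a, P) = -6 - 3*P (d(a, P) = -3*P + (-6 - 1*0) = -3*P + (-6 + 0) = -3*P - 6 = -6 - 3*P)
√(d(2, -13) + 1/(-5*(7 + z(-1, 6)))) = √((-6 - 3*(-13)) + 1/(-5*(7 + 6))) = √((-6 + 39) + 1/(-5*13)) = √(33 + 1/(-65)) = √(33 - 1/65) = √(2144/65) = 4*√8710/65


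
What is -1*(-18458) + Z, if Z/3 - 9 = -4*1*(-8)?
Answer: 18581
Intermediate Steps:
Z = 123 (Z = 27 + 3*(-4*1*(-8)) = 27 + 3*(-4*(-8)) = 27 + 3*32 = 27 + 96 = 123)
-1*(-18458) + Z = -1*(-18458) + 123 = 18458 + 123 = 18581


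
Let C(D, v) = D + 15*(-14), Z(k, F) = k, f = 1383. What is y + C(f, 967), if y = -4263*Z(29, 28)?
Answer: -122454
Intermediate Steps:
y = -123627 (y = -4263*29 = -123627)
C(D, v) = -210 + D (C(D, v) = D - 210 = -210 + D)
y + C(f, 967) = -123627 + (-210 + 1383) = -123627 + 1173 = -122454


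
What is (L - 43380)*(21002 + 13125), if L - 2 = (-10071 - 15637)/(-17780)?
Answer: -6579985337441/4445 ≈ -1.4803e+9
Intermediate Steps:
L = 15317/4445 (L = 2 + (-10071 - 15637)/(-17780) = 2 - 25708*(-1/17780) = 2 + 6427/4445 = 15317/4445 ≈ 3.4459)
(L - 43380)*(21002 + 13125) = (15317/4445 - 43380)*(21002 + 13125) = -192808783/4445*34127 = -6579985337441/4445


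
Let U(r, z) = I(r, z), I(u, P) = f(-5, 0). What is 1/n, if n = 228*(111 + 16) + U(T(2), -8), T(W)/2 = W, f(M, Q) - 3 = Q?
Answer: 1/28959 ≈ 3.4532e-5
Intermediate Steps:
f(M, Q) = 3 + Q
I(u, P) = 3 (I(u, P) = 3 + 0 = 3)
T(W) = 2*W
U(r, z) = 3
n = 28959 (n = 228*(111 + 16) + 3 = 228*127 + 3 = 28956 + 3 = 28959)
1/n = 1/28959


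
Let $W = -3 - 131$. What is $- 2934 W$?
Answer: $393156$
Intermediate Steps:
$W = -134$ ($W = -3 - 131 = -134$)
$- 2934 W = \left(-2934\right) \left(-134\right) = 393156$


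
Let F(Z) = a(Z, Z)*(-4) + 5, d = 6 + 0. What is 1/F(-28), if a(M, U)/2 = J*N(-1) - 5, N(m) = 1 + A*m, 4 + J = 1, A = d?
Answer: -1/75 ≈ -0.013333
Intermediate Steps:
d = 6
A = 6
J = -3 (J = -4 + 1 = -3)
N(m) = 1 + 6*m
a(M, U) = 20 (a(M, U) = 2*(-3*(1 + 6*(-1)) - 5) = 2*(-3*(1 - 6) - 5) = 2*(-3*(-5) - 5) = 2*(15 - 5) = 2*10 = 20)
F(Z) = -75 (F(Z) = 20*(-4) + 5 = -80 + 5 = -75)
1/F(-28) = 1/(-75) = -1/75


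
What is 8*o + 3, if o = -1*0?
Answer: 3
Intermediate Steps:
o = 0
8*o + 3 = 8*0 + 3 = 0 + 3 = 3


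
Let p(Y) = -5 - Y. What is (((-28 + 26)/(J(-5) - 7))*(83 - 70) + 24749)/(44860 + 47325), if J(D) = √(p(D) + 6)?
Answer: 1064389/3963955 + 26*√6/3963955 ≈ 0.26853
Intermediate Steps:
J(D) = √(1 - D) (J(D) = √((-5 - D) + 6) = √(1 - D))
(((-28 + 26)/(J(-5) - 7))*(83 - 70) + 24749)/(44860 + 47325) = (((-28 + 26)/(√(1 - 1*(-5)) - 7))*(83 - 70) + 24749)/(44860 + 47325) = (-2/(√(1 + 5) - 7)*13 + 24749)/92185 = (-2/(√6 - 7)*13 + 24749)*(1/92185) = (-2/(-7 + √6)*13 + 24749)*(1/92185) = (-26/(-7 + √6) + 24749)*(1/92185) = (24749 - 26/(-7 + √6))*(1/92185) = 24749/92185 - 26/(92185*(-7 + √6))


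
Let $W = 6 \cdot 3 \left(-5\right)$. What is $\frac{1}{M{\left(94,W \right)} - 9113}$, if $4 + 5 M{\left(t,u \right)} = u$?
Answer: $- \frac{5}{45659} \approx -0.00010951$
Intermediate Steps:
$W = -90$ ($W = 18 \left(-5\right) = -90$)
$M{\left(t,u \right)} = - \frac{4}{5} + \frac{u}{5}$
$\frac{1}{M{\left(94,W \right)} - 9113} = \frac{1}{\left(- \frac{4}{5} + \frac{1}{5} \left(-90\right)\right) - 9113} = \frac{1}{\left(- \frac{4}{5} - 18\right) - 9113} = \frac{1}{- \frac{94}{5} - 9113} = \frac{1}{- \frac{45659}{5}} = - \frac{5}{45659}$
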